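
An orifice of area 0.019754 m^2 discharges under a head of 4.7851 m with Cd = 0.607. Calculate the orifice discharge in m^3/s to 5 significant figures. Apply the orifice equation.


Approach: apply the orifice equation, Q = Cd*A*sqrt(2*g*h).
Q = 0.607 * 0.019754 * sqrt(2*9.81*4.7851) = 0.11618 m^3/s
Therefore the orifice discharge = 0.11618 m^3/s.


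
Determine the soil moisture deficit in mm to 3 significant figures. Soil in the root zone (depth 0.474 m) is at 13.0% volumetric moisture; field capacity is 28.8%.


Approach: apply the soil moisture deficit relation, SMD = (FC - theta)/100 * depth * 1000.
SMD = (28.8 - 13.0)/100 * 0.474 * 1000 = 74.9 mm
Therefore the soil moisture deficit = 74.9 mm.


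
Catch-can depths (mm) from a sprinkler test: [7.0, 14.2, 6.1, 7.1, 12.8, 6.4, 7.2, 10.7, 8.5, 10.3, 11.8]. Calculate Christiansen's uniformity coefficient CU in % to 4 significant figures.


Approach: apply Christiansen's uniformity coefficient, CU = (1 - mean_abs_deviation/mean)*100.
mean = 9.28182 mm
mean |d_i - mean| = 2.43471 mm
CU = (1 - 2.43471/9.28182)*100 = 73.77 %
Therefore Christiansen's uniformity coefficient CU = 73.77 %.


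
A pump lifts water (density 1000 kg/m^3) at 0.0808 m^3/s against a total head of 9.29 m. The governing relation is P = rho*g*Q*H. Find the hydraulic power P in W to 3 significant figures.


P = 1000 * 9.81 * 0.0808 * 9.29 = 7360 W
Therefore the hydraulic power P = 7360 W.


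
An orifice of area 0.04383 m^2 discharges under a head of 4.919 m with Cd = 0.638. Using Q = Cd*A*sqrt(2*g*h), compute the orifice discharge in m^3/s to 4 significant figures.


Q = 0.638 * 0.04383 * sqrt(2*9.81*4.919) = 0.2747 m^3/s
Therefore the orifice discharge = 0.2747 m^3/s.


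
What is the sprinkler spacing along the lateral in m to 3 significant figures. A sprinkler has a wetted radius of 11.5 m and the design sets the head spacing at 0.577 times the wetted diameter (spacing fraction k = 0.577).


Approach: apply the sprinkler spacing rule (spacing as a fraction of wetted diameter), S = k*(2*R).
S = 0.577 * (2 * 11.5) = 13.3 m
Therefore the sprinkler spacing along the lateral = 13.3 m.


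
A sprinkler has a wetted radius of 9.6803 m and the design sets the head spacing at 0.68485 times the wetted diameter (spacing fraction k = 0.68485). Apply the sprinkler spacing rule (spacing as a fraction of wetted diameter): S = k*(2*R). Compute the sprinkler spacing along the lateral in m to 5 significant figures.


S = 0.68485 * (2 * 9.6803) = 13.259 m
Therefore the sprinkler spacing along the lateral = 13.259 m.


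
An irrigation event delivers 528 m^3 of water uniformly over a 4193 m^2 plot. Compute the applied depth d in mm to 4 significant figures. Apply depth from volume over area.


Approach: apply depth from volume over area, d = (V/A)*1000.
d = (528 / 4193) * 1000 = 125.9 mm
Therefore the applied depth d = 125.9 mm.


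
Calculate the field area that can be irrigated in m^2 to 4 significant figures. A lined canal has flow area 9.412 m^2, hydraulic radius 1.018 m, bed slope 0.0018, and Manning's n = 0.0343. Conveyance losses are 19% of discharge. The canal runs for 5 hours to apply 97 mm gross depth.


Approach: apply Manning's equation with a conveyance and depth budget, Q = (1/n)*A*R^(2/3)*S^(1/2); Q_field = Q*(1-loss); Area = Q_field*t/(d/1000).
Step 1 — canal discharge (Manning's equation):
  Q = (1/0.0343) * 9.412 * 1.018^(2/3) * 0.0018^(1/2) = 11.7812 m^3/s
Step 2 — delivered flow: Q_field = 11.7812*(1 - 19/100) = 9.54277 m^3/s
Step 3 — volume delivered: V = 9.54277 * 5*3600 = 171770 m^3
Step 4 — area served: A = V / (depth/1000) = 171770 / 0.097 = 1771000 m^2
Therefore the field area that can be irrigated = 1771000 m^2.


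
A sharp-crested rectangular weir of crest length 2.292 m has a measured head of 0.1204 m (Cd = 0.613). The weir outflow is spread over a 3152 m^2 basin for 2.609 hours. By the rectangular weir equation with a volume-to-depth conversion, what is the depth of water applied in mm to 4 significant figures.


Approach: apply the rectangular weir equation with a volume-to-depth conversion, Q = (2/3)*Cd*L*sqrt(2g)*H^1.5; d = Q*t/A * 1000.
Step 1 — weir discharge:
  Q = (2/3)*0.613*2.292*sqrt(2*9.81)*0.1204^1.5 = 0.173330 m^3/s
Step 2 — volume: V = 0.173330 * 2.609*3600 = 1627.98 m^3
Step 3 — depth: d = V/A * 1000 = 1627.98/3152 * 1000 = 516.5 mm
Therefore the depth of water applied = 516.5 mm.


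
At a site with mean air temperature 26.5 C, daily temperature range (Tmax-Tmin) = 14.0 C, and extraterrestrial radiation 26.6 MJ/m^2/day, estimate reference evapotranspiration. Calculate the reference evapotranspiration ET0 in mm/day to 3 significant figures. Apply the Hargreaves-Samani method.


Approach: apply the Hargreaves-Samani method, ET0 = 0.0023*(Tmean+17.8)*sqrt(Tmax-Tmin)*0.408*Ra.
ET0 = 0.0023*(26.5+17.8)*sqrt(14.0)*0.408*26.6 = 4.14 mm/day
Therefore the reference evapotranspiration ET0 = 4.14 mm/day.


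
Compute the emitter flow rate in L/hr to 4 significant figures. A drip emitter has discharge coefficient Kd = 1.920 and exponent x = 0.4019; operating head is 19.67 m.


Approach: apply the emitter characteristic equation, q = Kd * h^x.
q = 1.920 * 19.67^0.4019 = 6.357 L/hr
Therefore the emitter flow rate = 6.357 L/hr.


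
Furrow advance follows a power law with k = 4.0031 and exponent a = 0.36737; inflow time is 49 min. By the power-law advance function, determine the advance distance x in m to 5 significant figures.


Approach: apply the power-law advance function, x = k*t^a.
x = 4.0031 * 49^0.36737 = 16.723 m
Therefore the advance distance x = 16.723 m.


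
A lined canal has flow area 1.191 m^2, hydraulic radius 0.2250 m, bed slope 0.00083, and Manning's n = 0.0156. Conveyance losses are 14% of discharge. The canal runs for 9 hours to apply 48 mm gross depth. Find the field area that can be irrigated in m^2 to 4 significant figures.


Approach: apply Manning's equation with a conveyance and depth budget, Q = (1/n)*A*R^(2/3)*S^(1/2); Q_field = Q*(1-loss); Area = Q_field*t/(d/1000).
Step 1 — canal discharge (Manning's equation):
  Q = (1/0.0156) * 1.191 * 0.2250^(2/3) * 0.00083^(1/2) = 0.813669 m^3/s
Step 2 — delivered flow: Q_field = 0.813669*(1 - 14/100) = 0.699756 m^3/s
Step 3 — volume delivered: V = 0.699756 * 9*3600 = 22672.1 m^3
Step 4 — area served: A = V / (depth/1000) = 22672.1 / 0.048 = 472300 m^2
Therefore the field area that can be irrigated = 472300 m^2.


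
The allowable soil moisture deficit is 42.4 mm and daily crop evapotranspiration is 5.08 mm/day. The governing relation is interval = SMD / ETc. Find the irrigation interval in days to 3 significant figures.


interval = 42.4 / 5.08 = 8.35 days
Therefore the irrigation interval = 8.35 days.


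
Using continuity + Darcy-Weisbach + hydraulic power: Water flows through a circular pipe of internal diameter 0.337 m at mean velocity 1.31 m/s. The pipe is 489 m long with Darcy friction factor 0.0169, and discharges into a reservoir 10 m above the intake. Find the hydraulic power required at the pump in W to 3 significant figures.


Approach: apply continuity + Darcy-Weisbach + hydraulic power, Q = A*v; hf = f*(L/D)*(v^2/(2g)); H = static + hf; P = rho*g*Q*H.
Step 1 — flow rate (continuity, Q = A*v):
  A = pi*(0.337/2)^2 = 0.089197 m^2
  Q = 0.089197 * 1.31 = 0.11685 m^3/s
Step 2 — friction head loss (Darcy-Weisbach):
  hf = 0.0169 * (489/0.337) * (1.31^2 / (2*9.81))
  hf = 2.1449 m
Step 3 — total head: H = 10 + 2.1449 = 12.145 m
Step 4 — hydraulic power (P = rho*g*Q*H):
  P = 1000 * 9.81 * 0.11685 * 12.145 = 13900 W
Therefore the hydraulic power required at the pump = 13900 W.


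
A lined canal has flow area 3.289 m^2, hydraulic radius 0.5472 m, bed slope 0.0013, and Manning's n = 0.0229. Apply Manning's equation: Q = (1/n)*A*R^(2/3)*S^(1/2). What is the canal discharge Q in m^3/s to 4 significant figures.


Q = (1/0.0229) * 3.289 * 0.5472^(2/3) * 0.0013^(1/2) = 3.464 m^3/s
Therefore the canal discharge Q = 3.464 m^3/s.


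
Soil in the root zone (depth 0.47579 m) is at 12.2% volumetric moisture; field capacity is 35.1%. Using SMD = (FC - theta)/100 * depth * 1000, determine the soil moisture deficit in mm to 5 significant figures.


SMD = (35.1 - 12.2)/100 * 0.47579 * 1000 = 108.96 mm
Therefore the soil moisture deficit = 108.96 mm.


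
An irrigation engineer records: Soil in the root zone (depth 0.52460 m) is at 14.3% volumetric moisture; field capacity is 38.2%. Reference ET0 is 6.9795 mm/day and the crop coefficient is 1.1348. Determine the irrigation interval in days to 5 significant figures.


Approach: apply soil-water budget scheduling, SMD = (FC-theta)/100*depth*1000; ETc = ET0*Kc; interval = SMD/ETc.
Step 1 — soil moisture deficit:
  SMD = (38.2 - 14.3)/100 * 0.52460 * 1000 = 125.3794 mm
Step 2 — daily crop ET (ETc = ET0*Kc):
  ETc = 6.9795 * 1.1348 = 7.920337 mm/day
Step 3 — irrigation interval (SMD/ETc):
  interval = 125.3794 / 7.920337 = 15.830 days
Therefore the irrigation interval = 15.830 days.


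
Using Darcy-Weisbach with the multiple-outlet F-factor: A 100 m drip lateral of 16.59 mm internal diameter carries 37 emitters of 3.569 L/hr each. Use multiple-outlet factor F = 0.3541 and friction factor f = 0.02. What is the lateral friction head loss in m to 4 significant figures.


Approach: apply Darcy-Weisbach with the multiple-outlet F-factor, Q = n*q/(3600*1000) m^3/s; v = Q/A; hf = F*f*(L/D)*(v^2/(2g)).
Q = 37*3.569/(3600*1000) = 3.66814e-05 m^3/s
A = pi*(16.59e-3/2)^2 = 2.16164e-04 m^2, so v = Q/A = 0.169693 m/s
hf = 0.3541*0.02*(100/0.01659)*(0.169693^2/(2*9.81)) = 0.06265 m
Therefore the lateral friction head loss = 0.06265 m.


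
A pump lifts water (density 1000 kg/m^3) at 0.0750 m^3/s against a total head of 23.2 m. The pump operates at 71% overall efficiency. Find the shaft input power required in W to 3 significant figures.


Approach: apply hydraulic power then efficiency conversion, P = rho*g*Q*H; P_in = P/eta.
Step 1 — hydraulic power (P = rho*g*Q*H):
  P = 1000 * 9.81 * 0.0750 * 23.2 = 17069 W
Step 2 — input power: P_in = P/eta = 17069 / 0.71 = 24000 W
Therefore the shaft input power required = 24000 W.


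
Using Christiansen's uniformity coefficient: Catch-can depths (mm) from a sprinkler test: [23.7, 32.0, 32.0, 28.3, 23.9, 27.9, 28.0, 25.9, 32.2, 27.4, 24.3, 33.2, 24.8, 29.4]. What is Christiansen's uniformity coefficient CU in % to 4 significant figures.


Approach: apply Christiansen's uniformity coefficient, CU = (1 - mean_abs_deviation/mean)*100.
mean = 28.0714 mm
mean |d_i - mean| = 2.66735 mm
CU = (1 - 2.66735/28.0714)*100 = 90.50 %
Therefore Christiansen's uniformity coefficient CU = 90.50 %.


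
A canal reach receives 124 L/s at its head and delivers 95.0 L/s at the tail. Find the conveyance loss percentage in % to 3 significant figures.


Approach: apply the conveyance loss ratio, loss% = ((Q_head - Q_tail)/Q_head)*100.
loss = ((124 - 95.0)/124)*100 = 23.4 %
Therefore the conveyance loss percentage = 23.4 %.


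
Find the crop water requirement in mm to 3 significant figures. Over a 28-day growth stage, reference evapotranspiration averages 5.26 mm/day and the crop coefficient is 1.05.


Approach: apply the crop water requirement relation, CWR = ET0 * Kc * days.
CWR = 5.26 * 1.05 * 28 = 155 mm
Therefore the crop water requirement = 155 mm.


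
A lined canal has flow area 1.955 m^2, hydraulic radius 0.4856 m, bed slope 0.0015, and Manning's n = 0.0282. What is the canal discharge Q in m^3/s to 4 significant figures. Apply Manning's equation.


Approach: apply Manning's equation, Q = (1/n)*A*R^(2/3)*S^(1/2).
Q = (1/0.0282) * 1.955 * 0.4856^(2/3) * 0.0015^(1/2) = 1.659 m^3/s
Therefore the canal discharge Q = 1.659 m^3/s.


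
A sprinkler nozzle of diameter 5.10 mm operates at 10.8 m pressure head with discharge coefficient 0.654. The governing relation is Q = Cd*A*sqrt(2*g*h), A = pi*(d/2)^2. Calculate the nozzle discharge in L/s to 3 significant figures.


A = pi*(5.10e-3/2)^2 = 2.0428e-05 m^2
Q = 0.654 * 2.0428e-05 * sqrt(2*9.81*10.8) * 1000 = 0.194 L/s
Therefore the nozzle discharge = 0.194 L/s.


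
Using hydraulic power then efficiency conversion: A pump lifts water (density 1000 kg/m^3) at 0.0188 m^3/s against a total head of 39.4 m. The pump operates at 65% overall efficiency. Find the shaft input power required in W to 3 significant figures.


Approach: apply hydraulic power then efficiency conversion, P = rho*g*Q*H; P_in = P/eta.
Step 1 — hydraulic power (P = rho*g*Q*H):
  P = 1000 * 9.81 * 0.0188 * 39.4 = 7266.5 W
Step 2 — input power: P_in = P/eta = 7266.5 / 0.65 = 11200 W
Therefore the shaft input power required = 11200 W.


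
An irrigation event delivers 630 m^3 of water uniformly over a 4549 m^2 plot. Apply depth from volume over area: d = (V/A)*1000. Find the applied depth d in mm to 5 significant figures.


d = (630 / 4549) * 1000 = 138.49 mm
Therefore the applied depth d = 138.49 mm.


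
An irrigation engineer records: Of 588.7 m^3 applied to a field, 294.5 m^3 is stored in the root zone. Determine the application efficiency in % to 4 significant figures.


Approach: apply the application efficiency ratio, Ea = (stored/applied)*100.
Ea = (294.5/588.7)*100 = 50.03 %
Therefore the application efficiency = 50.03 %.


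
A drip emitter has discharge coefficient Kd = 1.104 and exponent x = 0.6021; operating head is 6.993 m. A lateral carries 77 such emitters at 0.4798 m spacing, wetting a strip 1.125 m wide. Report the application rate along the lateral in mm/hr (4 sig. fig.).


Approach: apply the emitter equation with a lateral mass balance, q = Kd*h^x; Q = n*q; rate = Q/(n*spacing*width).
Step 1 — single emitter flow (q = Kd*h^x):
  q = 1.104 * 6.993^0.6021 = 3.56075 L/hr
Step 2 — total lateral flow: Q = 77 * 3.56075 = 274.177 L/hr
Step 3 — wetted area: A = 77 * 0.4798 * 1.125 = 41.5627 m^2
Step 4 — application rate: Q/A = 274.177/41.5627 = 6.597 mm/hr
Therefore the application rate along the lateral = 6.597 mm/hr.


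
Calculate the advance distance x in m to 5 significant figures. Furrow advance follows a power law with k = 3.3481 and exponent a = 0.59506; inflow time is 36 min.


Approach: apply the power-law advance function, x = k*t^a.
x = 3.3481 * 36^0.59506 = 28.242 m
Therefore the advance distance x = 28.242 m.


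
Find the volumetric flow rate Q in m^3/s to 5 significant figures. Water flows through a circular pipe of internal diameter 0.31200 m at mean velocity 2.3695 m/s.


Approach: apply the continuity equation for pipe flow, Q = A * v with A = pi*(D/2)^2.
A = pi*(0.31200/2)^2 = 0.07645380 m^2
Q = 0.07645380 * 2.3695 = 0.18116 m^3/s
Therefore the volumetric flow rate Q = 0.18116 m^3/s.


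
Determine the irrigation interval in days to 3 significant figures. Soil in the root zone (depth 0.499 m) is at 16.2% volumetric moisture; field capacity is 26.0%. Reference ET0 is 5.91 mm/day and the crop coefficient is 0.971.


Approach: apply soil-water budget scheduling, SMD = (FC-theta)/100*depth*1000; ETc = ET0*Kc; interval = SMD/ETc.
Step 1 — soil moisture deficit:
  SMD = (26.0 - 16.2)/100 * 0.499 * 1000 = 48.902 mm
Step 2 — daily crop ET (ETc = ET0*Kc):
  ETc = 5.91 * 0.971 = 5.7386 mm/day
Step 3 — irrigation interval (SMD/ETc):
  interval = 48.902 / 5.7386 = 8.52 days
Therefore the irrigation interval = 8.52 days.


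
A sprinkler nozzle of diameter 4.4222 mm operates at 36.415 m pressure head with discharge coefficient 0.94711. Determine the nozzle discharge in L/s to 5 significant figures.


Approach: apply the orifice equation, Q = Cd*A*sqrt(2*g*h), A = pi*(d/2)^2.
A = pi*(4.4222e-3/2)^2 = 1.535913e-05 m^2
Q = 0.94711 * 1.535913e-05 * sqrt(2*9.81*36.415) * 1000 = 0.38883 L/s
Therefore the nozzle discharge = 0.38883 L/s.


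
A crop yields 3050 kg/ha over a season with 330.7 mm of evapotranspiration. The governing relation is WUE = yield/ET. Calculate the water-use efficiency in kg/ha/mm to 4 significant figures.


WUE = 3050 / 330.7 = 9.223 kg/ha/mm
Therefore the water-use efficiency = 9.223 kg/ha/mm.


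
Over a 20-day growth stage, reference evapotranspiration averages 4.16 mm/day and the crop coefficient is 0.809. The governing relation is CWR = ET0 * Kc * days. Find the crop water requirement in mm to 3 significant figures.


CWR = 4.16 * 0.809 * 20 = 67.3 mm
Therefore the crop water requirement = 67.3 mm.


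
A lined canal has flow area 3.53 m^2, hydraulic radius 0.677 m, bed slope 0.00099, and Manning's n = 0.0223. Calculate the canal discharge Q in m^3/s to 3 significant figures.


Approach: apply Manning's equation, Q = (1/n)*A*R^(2/3)*S^(1/2).
Q = (1/0.0223) * 3.53 * 0.677^(2/3) * 0.00099^(1/2) = 3.84 m^3/s
Therefore the canal discharge Q = 3.84 m^3/s.


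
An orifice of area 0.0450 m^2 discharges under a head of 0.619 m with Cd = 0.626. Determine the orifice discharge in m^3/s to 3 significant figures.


Approach: apply the orifice equation, Q = Cd*A*sqrt(2*g*h).
Q = 0.626 * 0.0450 * sqrt(2*9.81*0.619) = 0.0982 m^3/s
Therefore the orifice discharge = 0.0982 m^3/s.


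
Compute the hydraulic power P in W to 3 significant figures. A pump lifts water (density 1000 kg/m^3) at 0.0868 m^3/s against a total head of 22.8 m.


Approach: apply the hydraulic power relation, P = rho*g*Q*H.
P = 1000 * 9.81 * 0.0868 * 22.8 = 19400 W
Therefore the hydraulic power P = 19400 W.


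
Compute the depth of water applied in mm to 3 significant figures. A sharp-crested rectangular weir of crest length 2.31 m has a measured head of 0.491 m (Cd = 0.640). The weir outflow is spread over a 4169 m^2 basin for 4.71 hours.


Approach: apply the rectangular weir equation with a volume-to-depth conversion, Q = (2/3)*Cd*L*sqrt(2g)*H^1.5; d = Q*t/A * 1000.
Step 1 — weir discharge:
  Q = (2/3)*0.640*2.31*sqrt(2*9.81)*0.491^1.5 = 1.5020 m^3/s
Step 2 — volume: V = 1.5020 * 4.71*3600 = 25468 m^3
Step 3 — depth: d = V/A * 1000 = 25468/4169 * 1000 = 6110 mm
Therefore the depth of water applied = 6110 mm.


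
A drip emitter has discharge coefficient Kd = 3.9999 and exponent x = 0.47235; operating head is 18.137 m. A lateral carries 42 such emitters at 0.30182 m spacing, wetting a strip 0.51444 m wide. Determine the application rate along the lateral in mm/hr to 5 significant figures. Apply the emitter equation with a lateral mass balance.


Approach: apply the emitter equation with a lateral mass balance, q = Kd*h^x; Q = n*q; rate = Q/(n*spacing*width).
Step 1 — single emitter flow (q = Kd*h^x):
  q = 3.9999 * 18.137^0.47235 = 15.72290 L/hr
Step 2 — total lateral flow: Q = 42 * 15.72290 = 660.3616 L/hr
Step 3 — wetted area: A = 42 * 0.30182 * 0.51444 = 6.521268 m^2
Step 4 — application rate: Q/A = 660.3616/6.521268 = 101.26 mm/hr
Therefore the application rate along the lateral = 101.26 mm/hr.


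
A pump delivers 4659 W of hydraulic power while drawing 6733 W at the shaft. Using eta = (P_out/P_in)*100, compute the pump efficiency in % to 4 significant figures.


eta = (4659 / 6733) * 100 = 69.20 %
Therefore the pump efficiency = 69.20 %.


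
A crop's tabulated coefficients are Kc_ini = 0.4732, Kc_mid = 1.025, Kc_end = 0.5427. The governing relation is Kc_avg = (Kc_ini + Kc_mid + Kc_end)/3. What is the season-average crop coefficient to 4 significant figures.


Kc_avg = (0.4732 + 1.025 + 0.5427)/3 = 0.6803
Therefore the season-average crop coefficient = 0.6803.


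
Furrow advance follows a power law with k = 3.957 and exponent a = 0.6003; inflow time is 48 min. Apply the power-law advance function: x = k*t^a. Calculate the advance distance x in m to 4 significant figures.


x = 3.957 * 48^0.6003 = 40.42 m
Therefore the advance distance x = 40.42 m.


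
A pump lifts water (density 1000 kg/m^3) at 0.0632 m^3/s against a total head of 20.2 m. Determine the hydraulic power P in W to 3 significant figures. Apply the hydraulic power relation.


Approach: apply the hydraulic power relation, P = rho*g*Q*H.
P = 1000 * 9.81 * 0.0632 * 20.2 = 12500 W
Therefore the hydraulic power P = 12500 W.


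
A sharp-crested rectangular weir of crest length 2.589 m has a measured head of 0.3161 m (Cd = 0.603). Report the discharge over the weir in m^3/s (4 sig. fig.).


Approach: apply the rectangular weir equation, Q = (2/3)*Cd*L*sqrt(2g)*H^1.5.
Q = (2/3)*0.603*2.589*sqrt(2*9.81)*0.3161^1.5 = 0.8193 m^3/s
Therefore the discharge over the weir = 0.8193 m^3/s.


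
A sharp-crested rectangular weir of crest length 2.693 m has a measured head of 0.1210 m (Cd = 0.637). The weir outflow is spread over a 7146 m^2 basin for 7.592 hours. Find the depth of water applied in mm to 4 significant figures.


Approach: apply the rectangular weir equation with a volume-to-depth conversion, Q = (2/3)*Cd*L*sqrt(2g)*H^1.5; d = Q*t/A * 1000.
Step 1 — weir discharge:
  Q = (2/3)*0.637*2.693*sqrt(2*9.81)*0.1210^1.5 = 0.213212 m^3/s
Step 2 — volume: V = 0.213212 * 7.592*3600 = 5827.35 m^3
Step 3 — depth: d = V/A * 1000 = 5827.35/7146 * 1000 = 815.5 mm
Therefore the depth of water applied = 815.5 mm.


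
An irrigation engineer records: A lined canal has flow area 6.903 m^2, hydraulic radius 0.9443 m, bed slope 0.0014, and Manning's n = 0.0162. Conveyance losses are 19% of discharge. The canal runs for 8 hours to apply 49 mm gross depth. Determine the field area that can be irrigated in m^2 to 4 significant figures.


Approach: apply Manning's equation with a conveyance and depth budget, Q = (1/n)*A*R^(2/3)*S^(1/2); Q_field = Q*(1-loss); Area = Q_field*t/(d/1000).
Step 1 — canal discharge (Manning's equation):
  Q = (1/0.0162) * 6.903 * 0.9443^(2/3) * 0.0014^(1/2) = 15.3459 m^3/s
Step 2 — delivered flow: Q_field = 15.3459*(1 - 19/100) = 12.4302 m^3/s
Step 3 — volume delivered: V = 12.4302 * 8*3600 = 357990 m^3
Step 4 — area served: A = V / (depth/1000) = 357990 / 0.049 = 7306000 m^2
Therefore the field area that can be irrigated = 7306000 m^2.


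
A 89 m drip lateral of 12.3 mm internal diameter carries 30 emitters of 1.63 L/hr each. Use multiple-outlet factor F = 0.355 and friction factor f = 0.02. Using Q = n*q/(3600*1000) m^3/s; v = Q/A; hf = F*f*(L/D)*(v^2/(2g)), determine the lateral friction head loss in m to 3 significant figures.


Q = 30*1.63/(3600*1000) = 1.3583e-05 m^3/s
A = pi*(12.3e-3/2)^2 = 1.1882e-04 m^2, so v = Q/A = 0.11432 m/s
hf = 0.355*0.02*(89/0.0123)*(0.11432^2/(2*9.81)) = 0.0342 m
Therefore the lateral friction head loss = 0.0342 m.


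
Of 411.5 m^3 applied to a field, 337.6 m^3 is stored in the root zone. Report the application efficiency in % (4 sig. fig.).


Approach: apply the application efficiency ratio, Ea = (stored/applied)*100.
Ea = (337.6/411.5)*100 = 82.04 %
Therefore the application efficiency = 82.04 %.


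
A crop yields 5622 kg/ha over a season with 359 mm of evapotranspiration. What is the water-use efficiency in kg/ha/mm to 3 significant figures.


Approach: apply the water-use efficiency ratio, WUE = yield/ET.
WUE = 5622 / 359 = 15.7 kg/ha/mm
Therefore the water-use efficiency = 15.7 kg/ha/mm.


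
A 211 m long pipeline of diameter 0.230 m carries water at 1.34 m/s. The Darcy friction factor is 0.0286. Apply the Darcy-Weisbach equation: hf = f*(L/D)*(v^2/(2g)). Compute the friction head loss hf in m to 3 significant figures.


hf = 0.0286 * (211/0.230) * (1.34^2 / (2*9.81))
hf = 2.40 m
Therefore the friction head loss hf = 2.40 m.


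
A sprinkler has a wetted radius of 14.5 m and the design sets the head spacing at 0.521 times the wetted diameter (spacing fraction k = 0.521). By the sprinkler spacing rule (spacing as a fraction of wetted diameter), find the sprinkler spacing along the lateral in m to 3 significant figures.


Approach: apply the sprinkler spacing rule (spacing as a fraction of wetted diameter), S = k*(2*R).
S = 0.521 * (2 * 14.5) = 15.1 m
Therefore the sprinkler spacing along the lateral = 15.1 m.


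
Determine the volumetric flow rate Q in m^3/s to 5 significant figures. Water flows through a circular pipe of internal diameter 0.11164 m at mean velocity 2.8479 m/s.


Approach: apply the continuity equation for pipe flow, Q = A * v with A = pi*(D/2)^2.
A = pi*(0.11164/2)^2 = 0.009788802 m^2
Q = 0.009788802 * 2.8479 = 0.027878 m^3/s
Therefore the volumetric flow rate Q = 0.027878 m^3/s.


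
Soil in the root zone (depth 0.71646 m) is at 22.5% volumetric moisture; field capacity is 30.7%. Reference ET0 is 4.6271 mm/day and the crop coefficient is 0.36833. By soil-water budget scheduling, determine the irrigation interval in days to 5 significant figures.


Approach: apply soil-water budget scheduling, SMD = (FC-theta)/100*depth*1000; ETc = ET0*Kc; interval = SMD/ETc.
Step 1 — soil moisture deficit:
  SMD = (30.7 - 22.5)/100 * 0.71646 * 1000 = 58.74972 mm
Step 2 — daily crop ET (ETc = ET0*Kc):
  ETc = 4.6271 * 0.36833 = 1.704300 mm/day
Step 3 — irrigation interval (SMD/ETc):
  interval = 58.74972 / 1.704300 = 34.471 days
Therefore the irrigation interval = 34.471 days.


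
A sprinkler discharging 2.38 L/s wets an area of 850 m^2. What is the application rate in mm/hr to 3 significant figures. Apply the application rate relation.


Approach: apply the application rate relation, rate = (Q/A)*3600.
rate = (2.38 / 850) * 3600 = 10.1 mm/hr
Therefore the application rate = 10.1 mm/hr.


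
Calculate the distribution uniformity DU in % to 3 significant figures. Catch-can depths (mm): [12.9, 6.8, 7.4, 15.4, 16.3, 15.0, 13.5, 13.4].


Approach: apply the low-quarter distribution uniformity, DU = (mean of lowest quarter of readings / overall mean)*100.
sorted lowest 2 of 8: [6.8, 7.4] -> mean = 7.1000 mm
overall mean = 12.588 mm
DU = (7.1000/12.588)*100 = 56.4 %
Therefore the distribution uniformity DU = 56.4 %.


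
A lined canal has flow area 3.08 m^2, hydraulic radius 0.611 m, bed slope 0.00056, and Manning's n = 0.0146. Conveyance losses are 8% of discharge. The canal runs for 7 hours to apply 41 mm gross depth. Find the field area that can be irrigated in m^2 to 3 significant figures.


Approach: apply Manning's equation with a conveyance and depth budget, Q = (1/n)*A*R^(2/3)*S^(1/2); Q_field = Q*(1-loss); Area = Q_field*t/(d/1000).
Step 1 — canal discharge (Manning's equation):
  Q = (1/0.0146) * 3.08 * 0.611^(2/3) * 0.00056^(1/2) = 3.5946 m^3/s
Step 2 — delivered flow: Q_field = 3.5946*(1 - 8/100) = 3.3070 m^3/s
Step 3 — volume delivered: V = 3.3070 * 7*3600 = 83338 m^3
Step 4 — area served: A = V / (depth/1000) = 83338 / 0.041 = 2030000 m^2
Therefore the field area that can be irrigated = 2030000 m^2.


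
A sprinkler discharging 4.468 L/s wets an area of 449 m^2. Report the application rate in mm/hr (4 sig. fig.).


Approach: apply the application rate relation, rate = (Q/A)*3600.
rate = (4.468 / 449) * 3600 = 35.82 mm/hr
Therefore the application rate = 35.82 mm/hr.


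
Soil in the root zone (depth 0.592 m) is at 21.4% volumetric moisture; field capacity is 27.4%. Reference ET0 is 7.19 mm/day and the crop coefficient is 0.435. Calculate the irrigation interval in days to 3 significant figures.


Approach: apply soil-water budget scheduling, SMD = (FC-theta)/100*depth*1000; ETc = ET0*Kc; interval = SMD/ETc.
Step 1 — soil moisture deficit:
  SMD = (27.4 - 21.4)/100 * 0.592 * 1000 = 35.520 mm
Step 2 — daily crop ET (ETc = ET0*Kc):
  ETc = 7.19 * 0.435 = 3.1277 mm/day
Step 3 — irrigation interval (SMD/ETc):
  interval = 35.520 / 3.1277 = 11.4 days
Therefore the irrigation interval = 11.4 days.


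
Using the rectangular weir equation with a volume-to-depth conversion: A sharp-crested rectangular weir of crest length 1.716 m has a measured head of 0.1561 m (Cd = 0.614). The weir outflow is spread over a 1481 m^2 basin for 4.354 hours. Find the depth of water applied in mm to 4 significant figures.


Approach: apply the rectangular weir equation with a volume-to-depth conversion, Q = (2/3)*Cd*L*sqrt(2g)*H^1.5; d = Q*t/A * 1000.
Step 1 — weir discharge:
  Q = (2/3)*0.614*1.716*sqrt(2*9.81)*0.1561^1.5 = 0.191888 m^3/s
Step 2 — volume: V = 0.191888 * 4.354*3600 = 3007.73 m^3
Step 3 — depth: d = V/A * 1000 = 3007.73/1481 * 1000 = 2031 mm
Therefore the depth of water applied = 2031 mm.


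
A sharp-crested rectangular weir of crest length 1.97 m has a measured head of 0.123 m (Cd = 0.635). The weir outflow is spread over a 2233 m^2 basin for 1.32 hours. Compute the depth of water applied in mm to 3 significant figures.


Approach: apply the rectangular weir equation with a volume-to-depth conversion, Q = (2/3)*Cd*L*sqrt(2g)*H^1.5; d = Q*t/A * 1000.
Step 1 — weir discharge:
  Q = (2/3)*0.635*1.97*sqrt(2*9.81)*0.123^1.5 = 0.15935 m^3/s
Step 2 — volume: V = 0.15935 * 1.32*3600 = 757.24 m^3
Step 3 — depth: d = V/A * 1000 = 757.24/2233 * 1000 = 339 mm
Therefore the depth of water applied = 339 mm.


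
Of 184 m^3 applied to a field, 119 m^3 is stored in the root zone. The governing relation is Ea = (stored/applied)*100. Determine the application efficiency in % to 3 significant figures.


Ea = (119/184)*100 = 64.7 %
Therefore the application efficiency = 64.7 %.


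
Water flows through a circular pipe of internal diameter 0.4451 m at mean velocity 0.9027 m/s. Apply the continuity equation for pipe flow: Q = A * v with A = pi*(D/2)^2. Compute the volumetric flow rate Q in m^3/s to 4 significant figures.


A = pi*(0.4451/2)^2 = 0.155598 m^2
Q = 0.155598 * 0.9027 = 0.1405 m^3/s
Therefore the volumetric flow rate Q = 0.1405 m^3/s.


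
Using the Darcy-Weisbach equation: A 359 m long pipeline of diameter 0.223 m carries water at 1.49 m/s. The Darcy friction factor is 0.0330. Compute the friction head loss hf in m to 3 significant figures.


Approach: apply the Darcy-Weisbach equation, hf = f*(L/D)*(v^2/(2g)).
hf = 0.0330 * (359/0.223) * (1.49^2 / (2*9.81))
hf = 6.01 m
Therefore the friction head loss hf = 6.01 m.


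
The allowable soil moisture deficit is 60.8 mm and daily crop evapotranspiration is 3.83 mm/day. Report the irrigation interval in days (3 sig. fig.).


Approach: apply the irrigation interval relation, interval = SMD / ETc.
interval = 60.8 / 3.83 = 15.9 days
Therefore the irrigation interval = 15.9 days.


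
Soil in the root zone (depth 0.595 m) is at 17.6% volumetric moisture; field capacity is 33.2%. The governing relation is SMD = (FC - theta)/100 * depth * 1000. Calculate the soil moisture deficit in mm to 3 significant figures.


SMD = (33.2 - 17.6)/100 * 0.595 * 1000 = 92.8 mm
Therefore the soil moisture deficit = 92.8 mm.


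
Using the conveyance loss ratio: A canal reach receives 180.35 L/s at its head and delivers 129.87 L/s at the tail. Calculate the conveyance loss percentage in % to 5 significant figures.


Approach: apply the conveyance loss ratio, loss% = ((Q_head - Q_tail)/Q_head)*100.
loss = ((180.35 - 129.87)/180.35)*100 = 27.990 %
Therefore the conveyance loss percentage = 27.990 %.


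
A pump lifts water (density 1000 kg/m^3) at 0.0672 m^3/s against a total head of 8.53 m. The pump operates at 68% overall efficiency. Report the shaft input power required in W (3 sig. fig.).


Approach: apply hydraulic power then efficiency conversion, P = rho*g*Q*H; P_in = P/eta.
Step 1 — hydraulic power (P = rho*g*Q*H):
  P = 1000 * 9.81 * 0.0672 * 8.53 = 5623.2 W
Step 2 — input power: P_in = P/eta = 5623.2 / 0.68 = 8270 W
Therefore the shaft input power required = 8270 W.


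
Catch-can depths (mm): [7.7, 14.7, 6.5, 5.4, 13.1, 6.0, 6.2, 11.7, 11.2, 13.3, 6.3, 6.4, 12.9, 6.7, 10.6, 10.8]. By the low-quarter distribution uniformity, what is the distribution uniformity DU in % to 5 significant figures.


Approach: apply the low-quarter distribution uniformity, DU = (mean of lowest quarter of readings / overall mean)*100.
sorted lowest 4 of 16: [5.4, 6.0, 6.2, 6.3] -> mean = 5.975000 mm
overall mean = 9.343750 mm
DU = (5.975000/9.343750)*100 = 63.946 %
Therefore the distribution uniformity DU = 63.946 %.


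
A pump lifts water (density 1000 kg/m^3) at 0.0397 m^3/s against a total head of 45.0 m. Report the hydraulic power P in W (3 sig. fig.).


Approach: apply the hydraulic power relation, P = rho*g*Q*H.
P = 1000 * 9.81 * 0.0397 * 45.0 = 17500 W
Therefore the hydraulic power P = 17500 W.


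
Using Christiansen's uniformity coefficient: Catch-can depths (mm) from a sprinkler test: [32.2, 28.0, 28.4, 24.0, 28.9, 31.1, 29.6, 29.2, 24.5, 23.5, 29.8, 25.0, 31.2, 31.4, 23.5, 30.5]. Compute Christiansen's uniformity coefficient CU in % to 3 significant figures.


Approach: apply Christiansen's uniformity coefficient, CU = (1 - mean_abs_deviation/mean)*100.
mean = 28.175 mm
mean |d_i - mean| = 2.5687 mm
CU = (1 - 2.5687/28.175)*100 = 90.9 %
Therefore Christiansen's uniformity coefficient CU = 90.9 %.


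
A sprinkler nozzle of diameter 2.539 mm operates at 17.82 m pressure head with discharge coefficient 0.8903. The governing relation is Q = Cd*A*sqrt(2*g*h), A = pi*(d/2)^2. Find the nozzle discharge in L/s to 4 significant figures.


A = pi*(2.539e-3/2)^2 = 5.06309e-06 m^2
Q = 0.8903 * 5.06309e-06 * sqrt(2*9.81*17.82) * 1000 = 0.08429 L/s
Therefore the nozzle discharge = 0.08429 L/s.


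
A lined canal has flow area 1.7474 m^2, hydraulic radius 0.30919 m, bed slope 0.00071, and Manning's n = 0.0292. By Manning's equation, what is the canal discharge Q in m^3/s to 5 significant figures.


Approach: apply Manning's equation, Q = (1/n)*A*R^(2/3)*S^(1/2).
Q = (1/0.0292) * 1.7474 * 0.30919^(2/3) * 0.00071^(1/2) = 0.72910 m^3/s
Therefore the canal discharge Q = 0.72910 m^3/s.


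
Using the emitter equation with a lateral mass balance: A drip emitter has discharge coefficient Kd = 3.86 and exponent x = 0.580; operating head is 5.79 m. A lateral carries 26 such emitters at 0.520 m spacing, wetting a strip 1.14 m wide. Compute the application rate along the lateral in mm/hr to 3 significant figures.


Approach: apply the emitter equation with a lateral mass balance, q = Kd*h^x; Q = n*q; rate = Q/(n*spacing*width).
Step 1 — single emitter flow (q = Kd*h^x):
  q = 3.86 * 5.79^0.580 = 10.689 L/hr
Step 2 — total lateral flow: Q = 26 * 10.689 = 277.92 L/hr
Step 3 — wetted area: A = 26 * 0.520 * 1.14 = 15.413 m^2
Step 4 — application rate: Q/A = 277.92/15.413 = 18.0 mm/hr
Therefore the application rate along the lateral = 18.0 mm/hr.


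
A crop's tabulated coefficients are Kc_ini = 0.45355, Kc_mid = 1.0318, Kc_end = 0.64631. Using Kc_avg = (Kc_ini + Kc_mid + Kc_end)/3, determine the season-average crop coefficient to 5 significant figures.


Kc_avg = (0.45355 + 1.0318 + 0.64631)/3 = 0.71055
Therefore the season-average crop coefficient = 0.71055.


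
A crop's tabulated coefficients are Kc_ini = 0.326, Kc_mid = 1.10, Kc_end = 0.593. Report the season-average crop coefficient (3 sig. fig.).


Approach: apply a simple seasonal average, Kc_avg = (Kc_ini + Kc_mid + Kc_end)/3.
Kc_avg = (0.326 + 1.10 + 0.593)/3 = 0.673
Therefore the season-average crop coefficient = 0.673.


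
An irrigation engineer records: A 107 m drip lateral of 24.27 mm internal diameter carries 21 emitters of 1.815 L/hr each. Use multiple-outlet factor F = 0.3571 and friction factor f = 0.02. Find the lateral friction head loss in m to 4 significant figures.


Approach: apply Darcy-Weisbach with the multiple-outlet F-factor, Q = n*q/(3600*1000) m^3/s; v = Q/A; hf = F*f*(L/D)*(v^2/(2g)).
Q = 21*1.815/(3600*1000) = 1.05875e-05 m^3/s
A = pi*(24.27e-3/2)^2 = 4.62625e-04 m^2, so v = Q/A = 0.0228857 m/s
hf = 0.3571*0.02*(107/0.02427)*(0.0228857^2/(2*9.81)) = 0.0008405 m
Therefore the lateral friction head loss = 0.0008405 m.


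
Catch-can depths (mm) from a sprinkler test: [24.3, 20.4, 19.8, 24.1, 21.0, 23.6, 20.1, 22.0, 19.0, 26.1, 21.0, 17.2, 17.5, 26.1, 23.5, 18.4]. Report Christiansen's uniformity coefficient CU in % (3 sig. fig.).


Approach: apply Christiansen's uniformity coefficient, CU = (1 - mean_abs_deviation/mean)*100.
mean = 21.506 mm
mean |d_i - mean| = 2.3945 mm
CU = (1 - 2.3945/21.506)*100 = 88.9 %
Therefore Christiansen's uniformity coefficient CU = 88.9 %.


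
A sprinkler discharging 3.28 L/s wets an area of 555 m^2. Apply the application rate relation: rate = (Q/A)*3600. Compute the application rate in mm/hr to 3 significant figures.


rate = (3.28 / 555) * 3600 = 21.3 mm/hr
Therefore the application rate = 21.3 mm/hr.


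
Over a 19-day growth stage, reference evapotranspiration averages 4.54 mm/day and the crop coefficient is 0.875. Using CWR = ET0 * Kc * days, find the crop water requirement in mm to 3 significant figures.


CWR = 4.54 * 0.875 * 19 = 75.5 mm
Therefore the crop water requirement = 75.5 mm.


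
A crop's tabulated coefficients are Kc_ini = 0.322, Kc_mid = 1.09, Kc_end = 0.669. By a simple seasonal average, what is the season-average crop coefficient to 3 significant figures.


Approach: apply a simple seasonal average, Kc_avg = (Kc_ini + Kc_mid + Kc_end)/3.
Kc_avg = (0.322 + 1.09 + 0.669)/3 = 0.694
Therefore the season-average crop coefficient = 0.694.


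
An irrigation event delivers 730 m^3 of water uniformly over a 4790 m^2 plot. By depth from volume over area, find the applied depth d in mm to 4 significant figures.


Approach: apply depth from volume over area, d = (V/A)*1000.
d = (730 / 4790) * 1000 = 152.4 mm
Therefore the applied depth d = 152.4 mm.


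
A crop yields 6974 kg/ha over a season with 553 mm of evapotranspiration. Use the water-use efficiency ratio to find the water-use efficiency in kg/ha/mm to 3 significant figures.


Approach: apply the water-use efficiency ratio, WUE = yield/ET.
WUE = 6974 / 553 = 12.6 kg/ha/mm
Therefore the water-use efficiency = 12.6 kg/ha/mm.


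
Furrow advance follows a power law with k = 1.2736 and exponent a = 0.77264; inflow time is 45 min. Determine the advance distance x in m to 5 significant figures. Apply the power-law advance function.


Approach: apply the power-law advance function, x = k*t^a.
x = 1.2736 * 45^0.77264 = 24.120 m
Therefore the advance distance x = 24.120 m.


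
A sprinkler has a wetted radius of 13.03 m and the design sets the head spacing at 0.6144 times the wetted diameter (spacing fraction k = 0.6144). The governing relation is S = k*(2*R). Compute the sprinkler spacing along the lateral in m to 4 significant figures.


S = 0.6144 * (2 * 13.03) = 16.01 m
Therefore the sprinkler spacing along the lateral = 16.01 m.


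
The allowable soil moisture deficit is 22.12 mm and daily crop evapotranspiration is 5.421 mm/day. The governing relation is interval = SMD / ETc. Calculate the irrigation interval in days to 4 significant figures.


interval = 22.12 / 5.421 = 4.080 days
Therefore the irrigation interval = 4.080 days.


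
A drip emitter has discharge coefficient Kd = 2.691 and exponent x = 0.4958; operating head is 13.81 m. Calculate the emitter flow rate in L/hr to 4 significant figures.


Approach: apply the emitter characteristic equation, q = Kd * h^x.
q = 2.691 * 13.81^0.4958 = 9.891 L/hr
Therefore the emitter flow rate = 9.891 L/hr.


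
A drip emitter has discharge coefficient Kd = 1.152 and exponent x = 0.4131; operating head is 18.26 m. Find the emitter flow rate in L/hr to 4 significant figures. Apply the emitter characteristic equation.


Approach: apply the emitter characteristic equation, q = Kd * h^x.
q = 1.152 * 18.26^0.4131 = 3.825 L/hr
Therefore the emitter flow rate = 3.825 L/hr.


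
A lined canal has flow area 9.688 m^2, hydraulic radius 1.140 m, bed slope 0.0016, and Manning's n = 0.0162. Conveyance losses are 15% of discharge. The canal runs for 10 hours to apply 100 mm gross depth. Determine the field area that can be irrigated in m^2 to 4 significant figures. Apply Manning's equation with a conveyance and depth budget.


Approach: apply Manning's equation with a conveyance and depth budget, Q = (1/n)*A*R^(2/3)*S^(1/2); Q_field = Q*(1-loss); Area = Q_field*t/(d/1000).
Step 1 — canal discharge (Manning's equation):
  Q = (1/0.0162) * 9.688 * 1.140^(2/3) * 0.0016^(1/2) = 26.1045 m^3/s
Step 2 — delivered flow: Q_field = 26.1045*(1 - 15/100) = 22.1888 m^3/s
Step 3 — volume delivered: V = 22.1888 * 10*3600 = 798798 m^3
Step 4 — area served: A = V / (depth/1000) = 798798 / 0.1 = 7988000 m^2
Therefore the field area that can be irrigated = 7988000 m^2.
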